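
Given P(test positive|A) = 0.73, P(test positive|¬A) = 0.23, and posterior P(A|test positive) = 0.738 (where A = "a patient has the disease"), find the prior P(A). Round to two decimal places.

P(A) = 0.47

In odds form, posterior odds = prior odds × likelihood ratio, so prior odds = posterior odds ÷ LR.
Posterior odds = 0.738/(1−0.738) = 2.8168. LR = 0.73/0.23 = 3.1739.
Prior odds = 2.8168/3.1739 = 0.8875, so P(A) = 0.8875/(1+0.8875) ≈ 0.47.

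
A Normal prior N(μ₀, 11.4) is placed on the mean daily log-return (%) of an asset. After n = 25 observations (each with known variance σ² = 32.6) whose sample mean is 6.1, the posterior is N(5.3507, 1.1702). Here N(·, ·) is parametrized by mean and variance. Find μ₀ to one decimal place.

The posterior mean is a precision-weighted average: μ_n = (τ₀μ₀ + τ_data·x̄)/(τ₀+τ_data), with τ₀=1/σ₀² and τ_data=n/σ².
Here τ₀ = 1/11.4 = 0.087719 and τ_data = 25/32.6 = 0.766871, so τ_n = 0.854590.
Rearranging for μ₀: μ₀ = (μ_n·τ_n − τ_data·x̄)/τ₀ = (5.3507·0.854590 − 0.766871·6.1) / 0.087719 = -0.105258/0.087719 ≈ -1.2.

μ₀ = -1.2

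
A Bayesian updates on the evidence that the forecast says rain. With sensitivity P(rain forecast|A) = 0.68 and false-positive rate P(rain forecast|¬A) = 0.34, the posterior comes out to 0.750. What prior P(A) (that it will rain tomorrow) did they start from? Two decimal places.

P(A) = 0.60

In odds form, posterior odds = prior odds × likelihood ratio, so prior odds = posterior odds ÷ LR.
Posterior odds = 0.750/(1−0.750) = 3.0000. LR = 0.68/0.34 = 2.0000.
Prior odds = 3.0000/2.0000 = 1.5000, so P(A) = 1.5000/(1+1.5000) ≈ 0.60.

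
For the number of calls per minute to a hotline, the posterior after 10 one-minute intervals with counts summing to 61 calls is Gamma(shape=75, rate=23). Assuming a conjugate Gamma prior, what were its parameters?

Gamma(shape=14, rate=13)

Gamma–Poisson conjugacy: posterior shape = α + Σxᵢ, posterior rate = β + n.
So α = 75 − 61 = 14 and β = 23 − 10 = 13.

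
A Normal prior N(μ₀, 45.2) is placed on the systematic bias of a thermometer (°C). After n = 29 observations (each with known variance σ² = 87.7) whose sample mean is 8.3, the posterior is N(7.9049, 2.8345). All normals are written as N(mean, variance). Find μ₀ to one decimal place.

The posterior mean is a precision-weighted average: μ_n = (τ₀μ₀ + τ_data·x̄)/(τ₀+τ_data), with τ₀=1/σ₀² and τ_data=n/σ².
Here τ₀ = 1/45.2 = 0.022124 and τ_data = 29/87.7 = 0.330673, so τ_n = 0.352797.
Rearranging for μ₀: μ₀ = (μ_n·τ_n − τ_data·x̄)/τ₀ = (7.9049·0.352797 − 0.330673·8.3) / 0.022124 = 0.044239/0.022124 ≈ 2.0.

μ₀ = 2.0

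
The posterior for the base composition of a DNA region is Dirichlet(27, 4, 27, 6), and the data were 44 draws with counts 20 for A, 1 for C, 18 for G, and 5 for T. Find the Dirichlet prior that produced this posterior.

Dirichlet(7, 3, 9, 1)

For a Dirichlet(α) prior with multinomial counts c, the posterior is Dirichlet(α + c) componentwise.
Subtract each count from the matching posterior parameter: 27−20=7, 4−1=3, 27−18=9, 6−5=1.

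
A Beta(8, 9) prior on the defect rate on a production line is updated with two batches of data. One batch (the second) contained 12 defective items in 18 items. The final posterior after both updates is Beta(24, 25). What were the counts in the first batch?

Sequential conjugate updates are equivalent to a single update on the pooled data, so total successes = posterior α − prior α and total failures = posterior β − prior β.
Total across both batches: 24−8=16 defective items, 25−9=16 good items.
Subtract the second batch: 16−12=4 defective items and 16−6=10 good items.

4 defective items and 10 good items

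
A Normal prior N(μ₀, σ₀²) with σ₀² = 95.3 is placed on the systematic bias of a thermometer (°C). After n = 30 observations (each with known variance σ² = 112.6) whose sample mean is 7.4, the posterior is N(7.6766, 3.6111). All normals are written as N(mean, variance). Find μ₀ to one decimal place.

The posterior mean is a precision-weighted average: μ_n = (τ₀μ₀ + τ_data·x̄)/(τ₀+τ_data), with τ₀=1/σ₀² and τ_data=n/σ².
Here τ₀ = 1/95.3 = 0.010493 and τ_data = 30/112.6 = 0.266430, so τ_n = 0.276923.
Rearranging for μ₀: μ₀ = (μ_n·τ_n − τ_data·x̄)/τ₀ = (7.6766·0.276923 − 0.266430·7.4) / 0.010493 = 0.154245/0.010493 ≈ 14.7.

μ₀ = 14.7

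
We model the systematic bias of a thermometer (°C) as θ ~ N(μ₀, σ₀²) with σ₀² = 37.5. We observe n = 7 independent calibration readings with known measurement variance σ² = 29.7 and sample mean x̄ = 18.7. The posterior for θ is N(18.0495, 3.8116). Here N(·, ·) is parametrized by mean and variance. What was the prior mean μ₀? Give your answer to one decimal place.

With known observation variance, the Normal–Normal posterior has precision τ_n = τ₀ + n/σ² and mean μ_n = (τ₀μ₀ + (n/σ²)x̄)/τ_n.
Here τ₀ = 1/37.5 = 0.026667 and τ_data = 7/29.7 = 0.235690, so τ_n = 0.262357.
Rearranging for μ₀: μ₀ = (μ_n·τ_n − τ_data·x̄)/τ₀ = (18.0495·0.262357 − 0.235690·18.7) / 0.026667 = 0.328010/0.026667 ≈ 12.3.

μ₀ = 12.3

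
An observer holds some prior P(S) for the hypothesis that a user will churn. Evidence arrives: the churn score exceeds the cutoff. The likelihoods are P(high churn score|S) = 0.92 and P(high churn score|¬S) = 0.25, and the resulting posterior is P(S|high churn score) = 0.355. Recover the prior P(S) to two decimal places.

Bayes' rule in odds form gives O(S|E) = O(S)·[P(E|S)/P(E|¬S)], hence O(S) = O(S|E)/LR.
Posterior odds = 0.355/(1−0.355) = 0.5504. LR = 0.92/0.25 = 3.6800.
Prior odds = 0.5504/3.6800 = 0.1496, so P(S) = 0.1496/(1+0.1496) ≈ 0.13.

P(S) = 0.13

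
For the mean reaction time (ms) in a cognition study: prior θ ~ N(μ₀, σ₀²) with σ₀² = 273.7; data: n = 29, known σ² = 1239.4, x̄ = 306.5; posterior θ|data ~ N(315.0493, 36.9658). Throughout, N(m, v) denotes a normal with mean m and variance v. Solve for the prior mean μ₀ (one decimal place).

μ₀ = 369.8

The posterior mean is a precision-weighted average: μ_n = (τ₀μ₀ + τ_data·x̄)/(τ₀+τ_data), with τ₀=1/σ₀² and τ_data=n/σ².
Here τ₀ = 1/273.7 = 0.003654 and τ_data = 29/1239.4 = 0.023398, so τ_n = 0.027052.
Rearranging for μ₀: μ₀ = (μ_n·τ_n − τ_data·x̄)/τ₀ = (315.0493·0.027052 − 0.023398·306.5) / 0.003654 = 1.351227/0.003654 ≈ 369.8.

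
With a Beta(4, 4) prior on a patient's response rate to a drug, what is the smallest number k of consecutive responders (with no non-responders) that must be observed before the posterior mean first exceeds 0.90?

k = 33

After k responders and 0 non-responders the posterior is Beta(4+k, 4), with mean (4+k)/(4+4+k).
Set (4+k)/(8+k) > 0.90 and solve: k > (0.90·8 − 4)/(1 − 0.90) = 32.000.
The smallest integer exceeding 32.000 is 33.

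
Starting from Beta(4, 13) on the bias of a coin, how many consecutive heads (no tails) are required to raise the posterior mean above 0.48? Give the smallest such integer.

k = 9

After k heads and 0 tails the posterior is Beta(4+k, 13), with mean (4+k)/(4+13+k).
Set (4+k)/(17+k) > 0.48 and solve: k > (0.48·17 − 4)/(1 − 0.48) = 8.000.
The smallest integer exceeding 8.000 is 9.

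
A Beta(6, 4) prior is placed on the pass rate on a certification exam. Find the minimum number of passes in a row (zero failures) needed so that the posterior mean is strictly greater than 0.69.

After k passes and 0 failures the posterior is Beta(6+k, 4), with mean (6+k)/(6+4+k).
Set (6+k)/(10+k) > 0.69 and solve: k > (0.69·10 − 6)/(1 − 0.69) = 2.903.
The smallest integer exceeding 2.903 is 3, and checking k=3: (9)/(13) = 0.6923 > 0.69.

k = 3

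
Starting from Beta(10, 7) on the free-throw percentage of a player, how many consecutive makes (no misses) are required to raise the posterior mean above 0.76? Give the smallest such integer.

k = 13

After k makes and 0 misses the posterior is Beta(10+k, 7), with mean (10+k)/(10+7+k).
Set (10+k)/(17+k) > 0.76 and solve: k > (0.76·17 − 10)/(1 − 0.76) = 12.167.
The smallest integer exceeding 12.167 is 13.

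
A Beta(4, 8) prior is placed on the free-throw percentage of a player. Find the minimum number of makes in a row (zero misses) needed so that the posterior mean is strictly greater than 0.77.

After k makes and 0 misses the posterior is Beta(4+k, 8), with mean (4+k)/(4+8+k).
Set (4+k)/(12+k) > 0.77 and solve: k > (0.77·12 − 4)/(1 − 0.77) = 22.783.
The smallest integer exceeding 22.783 is 23, and checking k=23: (27)/(35) = 0.7714 > 0.77.

k = 23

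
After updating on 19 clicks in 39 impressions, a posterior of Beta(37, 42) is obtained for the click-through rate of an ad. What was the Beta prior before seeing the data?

Beta(18, 22)

A Beta(α, β) prior with s successes and f failures in binomial data gives a Beta(α+s, β+f) posterior.
Subtract the data counts: 37−19=18, 42−20=22.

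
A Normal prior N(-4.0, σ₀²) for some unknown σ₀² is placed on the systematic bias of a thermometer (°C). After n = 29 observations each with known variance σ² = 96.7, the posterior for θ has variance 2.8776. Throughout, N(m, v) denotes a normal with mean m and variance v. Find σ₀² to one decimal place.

σ₀² = 21.0

For the Normal–Normal model with known σ², precisions add: τ_n = τ₀ + n/σ².
So 1/σ₀² = 1/2.8776 − 29/96.7 = 0.347512 − 0.299897 = 0.047615.
Hence σ₀² = 1/0.047615 ≈ 21.0.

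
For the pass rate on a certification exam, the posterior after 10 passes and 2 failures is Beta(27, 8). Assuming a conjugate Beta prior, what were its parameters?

Beta(17, 6)

Beta is conjugate to the binomial likelihood: posterior = Beta(α+s, β+f).
So α = 27 − 10 = 17 and β = 8 − 2 = 6.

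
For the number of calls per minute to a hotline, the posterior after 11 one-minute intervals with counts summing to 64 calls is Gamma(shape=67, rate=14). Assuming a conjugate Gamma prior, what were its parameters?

Gamma–Poisson conjugacy: posterior shape = α + Σxᵢ, posterior rate = β + n.
So α = 67 − 64 = 3 and β = 14 − 11 = 3.

Gamma(shape=3, rate=3)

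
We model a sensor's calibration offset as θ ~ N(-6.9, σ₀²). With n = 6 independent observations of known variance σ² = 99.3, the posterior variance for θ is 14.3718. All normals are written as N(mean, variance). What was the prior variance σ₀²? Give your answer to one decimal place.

For the Normal–Normal model with known σ², precisions add: τ_n = τ₀ + n/σ².
So 1/σ₀² = 1/14.3718 − 6/99.3 = 0.069581 − 0.060423 = 0.009158.
Hence σ₀² = 1/0.009158 ≈ 109.2.

σ₀² = 109.2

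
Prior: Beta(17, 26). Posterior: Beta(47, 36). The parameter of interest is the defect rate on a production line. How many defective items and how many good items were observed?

30 defective items and 10 good items

Under Beta–binomial conjugacy the posterior parameters are (α+s, β+f).
So s = 47 − 17 = 30 and f = 36 − 26 = 10.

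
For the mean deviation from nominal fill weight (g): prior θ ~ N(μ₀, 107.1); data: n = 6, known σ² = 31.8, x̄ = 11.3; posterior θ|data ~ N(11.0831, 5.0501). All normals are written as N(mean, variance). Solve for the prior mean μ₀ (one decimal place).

With known observation variance, the Normal–Normal posterior has precision τ_n = τ₀ + n/σ² and mean μ_n = (τ₀μ₀ + (n/σ²)x̄)/τ_n.
Here τ₀ = 1/107.1 = 0.009337 and τ_data = 6/31.8 = 0.188679, so τ_n = 0.198016.
Rearranging for μ₀: μ₀ = (μ_n·τ_n − τ_data·x̄)/τ₀ = (11.0831·0.198016 − 0.188679·11.3) / 0.009337 = 0.062558/0.009337 ≈ 6.7.

μ₀ = 6.7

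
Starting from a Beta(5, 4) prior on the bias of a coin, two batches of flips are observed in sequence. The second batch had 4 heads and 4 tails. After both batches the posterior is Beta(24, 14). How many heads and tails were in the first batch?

15 heads and 6 tails

Sequential conjugate updates are equivalent to a single update on the pooled data, so total successes = posterior α − prior α and total failures = posterior β − prior β.
Total across both batches: 24−5=19 heads, 14−4=10 tails.
Subtract the second batch: 19−4=15 heads and 10−4=6 tails.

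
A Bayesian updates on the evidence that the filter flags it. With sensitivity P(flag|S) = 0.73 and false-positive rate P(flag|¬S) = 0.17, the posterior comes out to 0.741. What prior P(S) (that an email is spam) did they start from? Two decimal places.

Bayes' rule in odds form gives O(S|E) = O(S)·[P(E|S)/P(E|¬S)], hence O(S) = O(S|E)/LR.
Posterior odds = 0.741/(1−0.741) = 2.8610. LR = 0.73/0.17 = 4.2941.
Prior odds = 2.8610/4.2941 = 0.6663, so P(S) = 0.6663/(1+0.6663) ≈ 0.40.

P(S) = 0.40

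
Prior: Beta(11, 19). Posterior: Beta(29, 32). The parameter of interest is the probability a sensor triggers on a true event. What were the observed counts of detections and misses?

A Beta(α, β) prior with s successes and f failures in binomial data gives a Beta(α+s, β+f) posterior.
Match parameters: s=29−11=18, f=32−19=13.

18 detections and 13 misses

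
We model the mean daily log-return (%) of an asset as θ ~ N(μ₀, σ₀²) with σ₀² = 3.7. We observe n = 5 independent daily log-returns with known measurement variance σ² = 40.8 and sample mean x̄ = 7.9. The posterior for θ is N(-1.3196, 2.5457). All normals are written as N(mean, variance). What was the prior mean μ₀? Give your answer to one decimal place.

μ₀ = -5.5

With known observation variance, the Normal–Normal posterior has precision τ_n = τ₀ + n/σ² and mean μ_n = (τ₀μ₀ + (n/σ²)x̄)/τ_n.
Here τ₀ = 1/3.7 = 0.270270 and τ_data = 5/40.8 = 0.122549, so τ_n = 0.392819.
Rearranging for μ₀: μ₀ = (μ_n·τ_n − τ_data·x̄)/τ₀ = (-1.3196·0.392819 − 0.122549·7.9) / 0.270270 = -1.486501/0.270270 ≈ -5.5.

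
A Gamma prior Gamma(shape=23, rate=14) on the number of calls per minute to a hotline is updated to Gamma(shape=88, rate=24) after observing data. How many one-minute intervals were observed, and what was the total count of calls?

Gamma–Poisson conjugacy: posterior shape = α + Σxᵢ, posterior rate = β + n.
Matching: Σxᵢ = 88 − 23 = 65 and n = 24 − 14 = 10.

n = 10 one-minute intervals with total 65 calls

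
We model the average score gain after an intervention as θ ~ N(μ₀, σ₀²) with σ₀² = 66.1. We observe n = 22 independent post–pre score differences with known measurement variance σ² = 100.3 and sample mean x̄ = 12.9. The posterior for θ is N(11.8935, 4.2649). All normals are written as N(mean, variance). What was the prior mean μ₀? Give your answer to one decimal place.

The posterior mean is a precision-weighted average: μ_n = (τ₀μ₀ + τ_data·x̄)/(τ₀+τ_data), with τ₀=1/σ₀² and τ_data=n/σ².
Here τ₀ = 1/66.1 = 0.015129 and τ_data = 22/100.3 = 0.219342, so τ_n = 0.234471.
Rearranging for μ₀: μ₀ = (μ_n·τ_n − τ_data·x̄)/τ₀ = (11.8935·0.234471 − 0.219342·12.9) / 0.015129 = -0.040831/0.015129 ≈ -2.7.

μ₀ = -2.7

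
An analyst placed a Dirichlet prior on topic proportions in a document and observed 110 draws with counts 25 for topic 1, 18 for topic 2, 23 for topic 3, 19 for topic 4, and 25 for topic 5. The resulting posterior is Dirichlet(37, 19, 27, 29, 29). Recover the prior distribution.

Dirichlet(12, 1, 4, 10, 4)

For a Dirichlet(α) prior with multinomial counts c, the posterior is Dirichlet(α + c) componentwise.
Subtract each count from the matching posterior parameter: 37−25=12, 19−18=1, 27−23=4, 29−19=10, 29−25=4.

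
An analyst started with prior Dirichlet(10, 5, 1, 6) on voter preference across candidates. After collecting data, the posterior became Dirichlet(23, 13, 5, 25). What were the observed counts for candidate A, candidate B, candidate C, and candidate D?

counts (13, 8, 4, 19)

For a Dirichlet(α) prior with multinomial counts c, the posterior is Dirichlet(α + c) componentwise.
Counts are posterior − prior componentwise: 23−10=13, 13−5=8, 5−1=4, 25−6=19.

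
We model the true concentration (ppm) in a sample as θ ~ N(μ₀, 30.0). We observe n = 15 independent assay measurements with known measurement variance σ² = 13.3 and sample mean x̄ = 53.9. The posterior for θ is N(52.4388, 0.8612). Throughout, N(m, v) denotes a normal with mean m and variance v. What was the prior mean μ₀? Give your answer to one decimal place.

The posterior mean is a precision-weighted average: μ_n = (τ₀μ₀ + τ_data·x̄)/(τ₀+τ_data), with τ₀=1/σ₀² and τ_data=n/σ².
Here τ₀ = 1/30.0 = 0.033333 and τ_data = 15/13.3 = 1.127820, so τ_n = 1.161153.
Rearranging for μ₀: μ₀ = (μ_n·τ_n − τ_data·x̄)/τ₀ = (52.4388·1.161153 − 1.127820·53.9) / 0.033333 = 0.099972/0.033333 ≈ 3.0.

μ₀ = 3.0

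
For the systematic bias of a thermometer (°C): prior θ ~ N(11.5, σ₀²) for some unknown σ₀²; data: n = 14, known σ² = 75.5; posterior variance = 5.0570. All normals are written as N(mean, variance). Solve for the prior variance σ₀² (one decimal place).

σ₀² = 81.2

Posterior precision equals prior precision plus data precision: 1/σ_n² = 1/σ₀² + n/σ².
So 1/σ₀² = 1/5.0570 − 14/75.5 = 0.197746 − 0.185430 = 0.012316.
Hence σ₀² = 1/0.012316 ≈ 81.2.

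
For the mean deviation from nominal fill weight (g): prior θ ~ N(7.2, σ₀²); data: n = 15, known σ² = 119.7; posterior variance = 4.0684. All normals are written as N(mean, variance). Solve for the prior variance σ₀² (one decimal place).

Posterior precision equals prior precision plus data precision: 1/σ_n² = 1/σ₀² + n/σ².
So 1/σ₀² = 1/4.0684 − 15/119.7 = 0.245797 − 0.125313 = 0.120484.
Hence σ₀² = 1/0.120484 ≈ 8.3.

σ₀² = 8.3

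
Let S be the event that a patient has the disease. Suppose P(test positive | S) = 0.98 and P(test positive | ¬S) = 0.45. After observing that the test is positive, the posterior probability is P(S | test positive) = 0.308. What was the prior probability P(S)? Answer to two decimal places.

P(S) = 0.17

In odds form, posterior odds = prior odds × likelihood ratio, so prior odds = posterior odds ÷ LR.
Posterior odds = 0.308/(1−0.308) = 0.4451. LR = 0.98/0.45 = 2.1778.
Prior odds = 0.4451/2.1778 = 0.2044, so P(S) = 0.2044/(1+0.2044) ≈ 0.17.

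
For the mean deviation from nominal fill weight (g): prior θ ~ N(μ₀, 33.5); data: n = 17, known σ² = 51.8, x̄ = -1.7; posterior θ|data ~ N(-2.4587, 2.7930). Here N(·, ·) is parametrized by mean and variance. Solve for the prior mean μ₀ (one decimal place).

With known observation variance, the Normal–Normal posterior has precision τ_n = τ₀ + n/σ² and mean μ_n = (τ₀μ₀ + (n/σ²)x̄)/τ_n.
Here τ₀ = 1/33.5 = 0.029851 and τ_data = 17/51.8 = 0.328185, so τ_n = 0.358036.
Rearranging for μ₀: μ₀ = (μ_n·τ_n − τ_data·x̄)/τ₀ = (-2.4587·0.358036 − 0.328185·-1.7) / 0.029851 = -0.322389/0.029851 ≈ -10.8.

μ₀ = -10.8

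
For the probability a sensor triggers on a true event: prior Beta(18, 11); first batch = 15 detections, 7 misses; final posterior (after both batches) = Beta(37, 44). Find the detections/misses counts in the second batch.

4 detections and 26 misses

Because Beta–binomial updating is additive in the counts, the combined data contributed (α_post−α_prior, β_post−β_prior) successes and failures.
Total across both batches: 37−18=19 detections, 44−11=33 misses.
Subtract the first batch: 19−15=4 detections and 33−7=26 misses.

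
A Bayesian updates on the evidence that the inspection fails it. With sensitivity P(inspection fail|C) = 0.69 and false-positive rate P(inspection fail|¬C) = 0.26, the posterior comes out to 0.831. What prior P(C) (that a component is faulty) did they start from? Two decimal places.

Bayes' rule in odds form gives O(C|E) = O(C)·[P(E|C)/P(E|¬C)], hence O(C) = O(C|E)/LR.
Posterior odds = 0.831/(1−0.831) = 4.9172. LR = 0.69/0.26 = 2.6538.
Prior odds = 4.9172/2.6538 = 1.8529, so P(C) = 1.8529/(1+1.8529) ≈ 0.65.

P(C) = 0.65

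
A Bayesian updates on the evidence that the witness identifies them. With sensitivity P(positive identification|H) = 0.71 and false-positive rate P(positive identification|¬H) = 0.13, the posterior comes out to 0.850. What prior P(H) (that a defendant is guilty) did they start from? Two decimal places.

In odds form, posterior odds = prior odds × likelihood ratio, so prior odds = posterior odds ÷ LR.
Posterior odds = 0.850/(1−0.850) = 5.6667. LR = 0.71/0.13 = 5.4615.
Prior odds = 5.6667/5.4615 = 1.0376, so P(H) = 1.0376/(1+1.0376) ≈ 0.51.

P(H) = 0.51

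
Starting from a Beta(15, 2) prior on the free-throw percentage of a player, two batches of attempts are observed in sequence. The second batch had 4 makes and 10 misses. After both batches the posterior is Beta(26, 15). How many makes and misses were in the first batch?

Because Beta–binomial updating is additive in the counts, the combined data contributed (α_post−α_prior, β_post−β_prior) successes and failures.
Total across both batches: 26−15=11 makes, 15−2=13 misses.
Subtract the second batch: 11−4=7 makes and 13−10=3 misses.

7 makes and 3 misses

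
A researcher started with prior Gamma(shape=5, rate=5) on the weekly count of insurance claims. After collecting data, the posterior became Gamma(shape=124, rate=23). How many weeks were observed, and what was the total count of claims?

Gamma–Poisson conjugacy: posterior shape = α + Σxᵢ, posterior rate = β + n.
Matching: Σxᵢ = 124 − 5 = 119 and n = 23 − 5 = 18.

n = 18 weeks with total 119 claims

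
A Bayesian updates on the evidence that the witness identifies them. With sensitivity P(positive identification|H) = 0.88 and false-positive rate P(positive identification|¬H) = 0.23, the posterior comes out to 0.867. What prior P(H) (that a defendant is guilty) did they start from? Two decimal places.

P(H) = 0.63

Bayes' rule in odds form gives O(H|E) = O(H)·[P(E|H)/P(E|¬H)], hence O(H) = O(H|E)/LR.
Posterior odds = 0.867/(1−0.867) = 6.5188. LR = 0.88/0.23 = 3.8261.
Prior odds = 6.5188/3.8261 = 1.7038, so P(H) = 1.7038/(1+1.7038) ≈ 0.63.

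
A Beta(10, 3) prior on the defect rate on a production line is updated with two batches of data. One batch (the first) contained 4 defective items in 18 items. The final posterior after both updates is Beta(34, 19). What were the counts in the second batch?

20 defective items and 2 good items

Because Beta–binomial updating is additive in the counts, the combined data contributed (α_post−α_prior, β_post−β_prior) successes and failures.
Total across both batches: 34−10=24 defective items, 19−3=16 good items.
Subtract the first batch: 24−4=20 defective items and 16−14=2 good items.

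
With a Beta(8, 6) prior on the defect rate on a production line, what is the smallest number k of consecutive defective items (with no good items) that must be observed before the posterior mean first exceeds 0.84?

k = 24

After k defective items and 0 good items the posterior is Beta(8+k, 6), with mean (8+k)/(8+6+k).
Set (8+k)/(14+k) > 0.84 and solve: k > (0.84·14 − 8)/(1 − 0.84) = 23.500.
The smallest integer exceeding 23.500 is 24, and checking k=24: (32)/(38) = 0.8421 > 0.84.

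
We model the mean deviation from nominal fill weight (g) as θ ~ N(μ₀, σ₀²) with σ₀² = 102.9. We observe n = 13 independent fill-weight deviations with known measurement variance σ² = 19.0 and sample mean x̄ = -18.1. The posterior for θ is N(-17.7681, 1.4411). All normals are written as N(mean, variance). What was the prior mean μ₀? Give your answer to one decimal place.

μ₀ = 5.6

With known observation variance, the Normal–Normal posterior has precision τ_n = τ₀ + n/σ² and mean μ_n = (τ₀μ₀ + (n/σ²)x̄)/τ_n.
Here τ₀ = 1/102.9 = 0.009718 and τ_data = 13/19.0 = 0.684211, so τ_n = 0.693929.
Rearranging for μ₀: μ₀ = (μ_n·τ_n − τ_data·x̄)/τ₀ = (-17.7681·0.693929 − 0.684211·-18.1) / 0.009718 = 0.054419/0.009718 ≈ 5.6.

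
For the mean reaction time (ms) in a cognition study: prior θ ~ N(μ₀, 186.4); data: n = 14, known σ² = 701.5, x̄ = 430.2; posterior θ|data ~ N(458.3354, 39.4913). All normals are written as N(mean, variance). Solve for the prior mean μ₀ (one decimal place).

μ₀ = 563.0

The posterior mean is a precision-weighted average: μ_n = (τ₀μ₀ + τ_data·x̄)/(τ₀+τ_data), with τ₀=1/σ₀² and τ_data=n/σ².
Here τ₀ = 1/186.4 = 0.005365 and τ_data = 14/701.5 = 0.019957, so τ_n = 0.025322.
Rearranging for μ₀: μ₀ = (μ_n·τ_n − τ_data·x̄)/τ₀ = (458.3354·0.025322 − 0.019957·430.2) / 0.005365 = 3.020468/0.005365 ≈ 563.0.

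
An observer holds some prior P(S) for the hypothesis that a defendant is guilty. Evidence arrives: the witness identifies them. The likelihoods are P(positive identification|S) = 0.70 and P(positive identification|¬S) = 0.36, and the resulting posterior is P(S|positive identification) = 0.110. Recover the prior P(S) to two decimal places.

In odds form, posterior odds = prior odds × likelihood ratio, so prior odds = posterior odds ÷ LR.
Posterior odds = 0.110/(1−0.110) = 0.1236. LR = 0.70/0.36 = 1.9444.
Prior odds = 0.1236/1.9444 = 0.0636, so P(S) = 0.0636/(1+0.0636) ≈ 0.06.

P(S) = 0.06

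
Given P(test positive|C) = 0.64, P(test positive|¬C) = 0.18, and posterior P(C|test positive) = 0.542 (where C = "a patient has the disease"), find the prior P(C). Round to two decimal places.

P(C) = 0.25

Bayes' rule in odds form gives O(C|E) = O(C)·[P(E|C)/P(E|¬C)], hence O(C) = O(C|E)/LR.
Posterior odds = 0.542/(1−0.542) = 1.1834. LR = 0.64/0.18 = 3.5556.
Prior odds = 1.1834/3.5556 = 0.3328, so P(C) = 0.3328/(1+0.3328) ≈ 0.25.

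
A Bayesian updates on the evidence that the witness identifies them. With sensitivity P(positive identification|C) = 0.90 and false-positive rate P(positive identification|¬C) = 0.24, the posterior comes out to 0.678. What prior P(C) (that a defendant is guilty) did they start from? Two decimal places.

In odds form, posterior odds = prior odds × likelihood ratio, so prior odds = posterior odds ÷ LR.
Posterior odds = 0.678/(1−0.678) = 2.1056. LR = 0.90/0.24 = 3.7500.
Prior odds = 2.1056/3.7500 = 0.5615, so P(C) = 0.5615/(1+0.5615) ≈ 0.36.

P(C) = 0.36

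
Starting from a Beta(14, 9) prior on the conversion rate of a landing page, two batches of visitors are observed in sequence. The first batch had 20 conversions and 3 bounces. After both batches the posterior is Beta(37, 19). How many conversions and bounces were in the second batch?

3 conversions and 7 bounces

Because Beta–binomial updating is additive in the counts, the combined data contributed (α_post−α_prior, β_post−β_prior) successes and failures.
Total across both batches: 37−14=23 conversions, 19−9=10 bounces.
Subtract the first batch: 23−20=3 conversions and 10−3=7 bounces.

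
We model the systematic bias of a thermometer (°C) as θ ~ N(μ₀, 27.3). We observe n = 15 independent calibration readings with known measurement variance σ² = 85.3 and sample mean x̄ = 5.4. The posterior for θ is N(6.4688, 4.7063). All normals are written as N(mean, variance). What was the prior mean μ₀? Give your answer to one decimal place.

μ₀ = 11.6

The posterior mean is a precision-weighted average: μ_n = (τ₀μ₀ + τ_data·x̄)/(τ₀+τ_data), with τ₀=1/σ₀² and τ_data=n/σ².
Here τ₀ = 1/27.3 = 0.036630 and τ_data = 15/85.3 = 0.175850, so τ_n = 0.212480.
Rearranging for μ₀: μ₀ = (μ_n·τ_n − τ_data·x̄)/τ₀ = (6.4688·0.212480 − 0.175850·5.4) / 0.036630 = 0.424901/0.036630 ≈ 11.6.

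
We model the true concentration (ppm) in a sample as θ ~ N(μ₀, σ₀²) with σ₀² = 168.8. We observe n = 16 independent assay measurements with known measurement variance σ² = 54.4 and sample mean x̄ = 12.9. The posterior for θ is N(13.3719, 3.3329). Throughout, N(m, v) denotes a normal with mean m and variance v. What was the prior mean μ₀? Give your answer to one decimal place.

With known observation variance, the Normal–Normal posterior has precision τ_n = τ₀ + n/σ² and mean μ_n = (τ₀μ₀ + (n/σ²)x̄)/τ_n.
Here τ₀ = 1/168.8 = 0.005924 and τ_data = 16/54.4 = 0.294118, so τ_n = 0.300042.
Rearranging for μ₀: μ₀ = (μ_n·τ_n − τ_data·x̄)/τ₀ = (13.3719·0.300042 − 0.294118·12.9) / 0.005924 = 0.218009/0.005924 ≈ 36.8.

μ₀ = 36.8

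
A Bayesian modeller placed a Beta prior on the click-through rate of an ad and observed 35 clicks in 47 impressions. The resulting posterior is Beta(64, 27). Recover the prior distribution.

Beta is conjugate to the binomial likelihood: posterior = Beta(α+s, β+f).
So α = 64 − 35 = 29 and β = 27 − 12 = 15.

Beta(29, 15)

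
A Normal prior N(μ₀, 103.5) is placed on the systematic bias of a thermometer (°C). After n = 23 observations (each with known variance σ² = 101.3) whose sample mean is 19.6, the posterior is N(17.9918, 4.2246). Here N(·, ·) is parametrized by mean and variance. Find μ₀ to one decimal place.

With known observation variance, the Normal–Normal posterior has precision τ_n = τ₀ + n/σ² and mean μ_n = (τ₀μ₀ + (n/σ²)x̄)/τ_n.
Here τ₀ = 1/103.5 = 0.009662 and τ_data = 23/101.3 = 0.227048, so τ_n = 0.236710.
Rearranging for μ₀: μ₀ = (μ_n·τ_n − τ_data·x̄)/τ₀ = (17.9918·0.236710 − 0.227048·19.6) / 0.009662 = -0.191302/0.009662 ≈ -19.8.

μ₀ = -19.8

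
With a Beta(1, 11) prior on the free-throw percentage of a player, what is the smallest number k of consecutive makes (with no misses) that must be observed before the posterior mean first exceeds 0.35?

k = 5

After k makes and 0 misses the posterior is Beta(1+k, 11), with mean (1+k)/(1+11+k).
Set (1+k)/(12+k) > 0.35 and solve: k > (0.35·12 − 1)/(1 − 0.35) = 4.923.
The smallest integer exceeding 4.923 is 5.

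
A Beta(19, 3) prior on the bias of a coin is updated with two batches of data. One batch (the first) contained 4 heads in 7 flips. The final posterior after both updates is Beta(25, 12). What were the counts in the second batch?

2 heads and 6 tails

Sequential conjugate updates are equivalent to a single update on the pooled data, so total successes = posterior α − prior α and total failures = posterior β − prior β.
Total across both batches: 25−19=6 heads, 12−3=9 tails.
Subtract the first batch: 6−4=2 heads and 9−3=6 tails.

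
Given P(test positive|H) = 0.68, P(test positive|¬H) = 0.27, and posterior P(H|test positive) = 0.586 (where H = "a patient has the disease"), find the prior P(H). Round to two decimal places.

In odds form, posterior odds = prior odds × likelihood ratio, so prior odds = posterior odds ÷ LR.
Posterior odds = 0.586/(1−0.586) = 1.4155. LR = 0.68/0.27 = 2.5185.
Prior odds = 1.4155/2.5185 = 0.5620, so P(H) = 0.5620/(1+0.5620) ≈ 0.36.

P(H) = 0.36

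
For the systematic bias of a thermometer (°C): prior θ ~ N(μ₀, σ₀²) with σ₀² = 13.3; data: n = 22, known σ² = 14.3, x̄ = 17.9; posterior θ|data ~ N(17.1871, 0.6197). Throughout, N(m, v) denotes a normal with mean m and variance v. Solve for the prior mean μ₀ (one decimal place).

The posterior mean is a precision-weighted average: μ_n = (τ₀μ₀ + τ_data·x̄)/(τ₀+τ_data), with τ₀=1/σ₀² and τ_data=n/σ².
Here τ₀ = 1/13.3 = 0.075188 and τ_data = 22/14.3 = 1.538462, so τ_n = 1.613650.
Rearranging for μ₀: μ₀ = (μ_n·τ_n − τ_data·x̄)/τ₀ = (17.1871·1.613650 − 1.538462·17.9) / 0.075188 = 0.195494/0.075188 ≈ 2.6.

μ₀ = 2.6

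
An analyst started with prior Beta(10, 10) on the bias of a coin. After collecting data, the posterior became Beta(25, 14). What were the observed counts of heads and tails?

A Beta(a, b) prior with s successes and f failures in binomial data gives a Beta(a+s, b+f) posterior.
So s = 25 − 10 = 15 and f = 14 − 10 = 4.

15 heads and 4 tails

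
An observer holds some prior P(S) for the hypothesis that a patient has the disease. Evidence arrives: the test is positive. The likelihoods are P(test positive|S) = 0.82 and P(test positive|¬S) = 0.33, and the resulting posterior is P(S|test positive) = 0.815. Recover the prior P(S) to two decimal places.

In odds form, posterior odds = prior odds × likelihood ratio, so prior odds = posterior odds ÷ LR.
Posterior odds = 0.815/(1−0.815) = 4.4054. LR = 0.82/0.33 = 2.4848.
Prior odds = 4.4054/2.4848 = 1.7729, so P(S) = 1.7729/(1+1.7729) ≈ 0.64.

P(S) = 0.64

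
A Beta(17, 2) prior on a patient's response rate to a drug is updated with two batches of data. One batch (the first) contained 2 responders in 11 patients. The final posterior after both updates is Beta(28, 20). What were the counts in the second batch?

9 responders and 9 non-responders

Because Beta–binomial updating is additive in the counts, the combined data contributed (α_post−α_prior, β_post−β_prior) successes and failures.
Total across both batches: 28−17=11 responders, 20−2=18 non-responders.
Subtract the first batch: 11−2=9 responders and 18−9=9 non-responders.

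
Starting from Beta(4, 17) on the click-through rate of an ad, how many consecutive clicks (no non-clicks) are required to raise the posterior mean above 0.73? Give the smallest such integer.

After k clicks and 0 non-clicks the posterior is Beta(4+k, 17), with mean (4+k)/(4+17+k).
Set (4+k)/(21+k) > 0.73 and solve: k > (0.73·21 − 4)/(1 − 0.73) = 41.963.
The smallest integer exceeding 41.963 is 42, and checking k=42: (46)/(63) = 0.7302 > 0.73.

k = 42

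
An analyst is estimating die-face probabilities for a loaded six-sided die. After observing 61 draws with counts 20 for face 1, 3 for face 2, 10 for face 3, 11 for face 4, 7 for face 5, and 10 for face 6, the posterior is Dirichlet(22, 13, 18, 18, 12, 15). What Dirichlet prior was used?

Dirichlet(2, 10, 8, 7, 5, 5)

For a Dirichlet(α) prior with multinomial counts c, the posterior is Dirichlet(α + c) componentwise.
Subtract each count from the matching posterior parameter: 22−20=2, 13−3=10, 18−10=8, 18−11=7, 12−7=5, 15−10=5.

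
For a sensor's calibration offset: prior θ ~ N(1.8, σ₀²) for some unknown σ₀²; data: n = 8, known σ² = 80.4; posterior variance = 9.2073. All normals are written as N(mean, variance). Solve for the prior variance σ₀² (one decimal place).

Posterior precision equals prior precision plus data precision: 1/σ_n² = 1/σ₀² + n/σ².
So 1/σ₀² = 1/9.2073 − 8/80.4 = 0.108609 − 0.099502 = 0.009107.
Hence σ₀² = 1/0.009107 ≈ 109.8.

σ₀² = 109.8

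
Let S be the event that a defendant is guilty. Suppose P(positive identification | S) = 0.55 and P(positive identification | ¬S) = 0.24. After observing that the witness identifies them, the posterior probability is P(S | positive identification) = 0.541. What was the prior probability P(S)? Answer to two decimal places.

In odds form, posterior odds = prior odds × likelihood ratio, so prior odds = posterior odds ÷ LR.
Posterior odds = 0.541/(1−0.541) = 1.1786. LR = 0.55/0.24 = 2.2917.
Prior odds = 1.1786/2.2917 = 0.5143, so P(S) = 0.5143/(1+0.5143) ≈ 0.34.

P(S) = 0.34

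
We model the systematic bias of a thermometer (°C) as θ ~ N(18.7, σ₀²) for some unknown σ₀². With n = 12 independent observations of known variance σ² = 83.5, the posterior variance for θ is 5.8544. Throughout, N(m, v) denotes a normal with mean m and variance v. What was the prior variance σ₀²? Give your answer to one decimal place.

Posterior precision equals prior precision plus data precision: 1/σ_n² = 1/σ₀² + n/σ².
So 1/σ₀² = 1/5.8544 − 12/83.5 = 0.170812 − 0.143713 = 0.027099.
Hence σ₀² = 1/0.027099 ≈ 36.9.

σ₀² = 36.9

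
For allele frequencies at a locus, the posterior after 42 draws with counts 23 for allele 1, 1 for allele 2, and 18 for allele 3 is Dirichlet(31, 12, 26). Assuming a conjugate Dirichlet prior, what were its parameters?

For a Dirichlet(α) prior with multinomial counts c, the posterior is Dirichlet(α + c) componentwise.
Subtract each count from the matching posterior parameter: 31−23=8, 12−1=11, 26−18=8.

Dirichlet(8, 11, 8)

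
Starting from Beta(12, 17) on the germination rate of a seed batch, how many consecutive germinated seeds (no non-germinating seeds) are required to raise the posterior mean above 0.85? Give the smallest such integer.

After k germinated seeds and 0 non-germinating seeds the posterior is Beta(12+k, 17), with mean (12+k)/(12+17+k).
Set (12+k)/(29+k) > 0.85 and solve: k > (0.85·29 − 12)/(1 − 0.85) = 84.333.
The smallest integer exceeding 84.333 is 85, and checking k=85: (97)/(114) = 0.8509 > 0.85.

k = 85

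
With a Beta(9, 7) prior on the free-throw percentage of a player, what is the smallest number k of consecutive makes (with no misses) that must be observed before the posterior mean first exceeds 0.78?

k = 16

After k makes and 0 misses the posterior is Beta(9+k, 7), with mean (9+k)/(9+7+k).
Set (9+k)/(16+k) > 0.78 and solve: k > (0.78·16 − 9)/(1 − 0.78) = 15.818.
The smallest integer exceeding 15.818 is 16.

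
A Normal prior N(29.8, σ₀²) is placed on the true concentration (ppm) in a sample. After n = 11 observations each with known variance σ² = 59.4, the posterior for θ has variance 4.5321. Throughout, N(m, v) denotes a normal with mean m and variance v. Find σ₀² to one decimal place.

Posterior precision equals prior precision plus data precision: 1/σ_n² = 1/σ₀² + n/σ².
So 1/σ₀² = 1/4.5321 − 11/59.4 = 0.220648 − 0.185185 = 0.035463.
Hence σ₀² = 1/0.035463 ≈ 28.2.

σ₀² = 28.2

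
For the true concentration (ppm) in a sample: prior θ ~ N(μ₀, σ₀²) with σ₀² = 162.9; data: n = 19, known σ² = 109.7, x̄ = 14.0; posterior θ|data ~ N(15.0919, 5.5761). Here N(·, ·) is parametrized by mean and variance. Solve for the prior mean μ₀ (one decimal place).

With known observation variance, the Normal–Normal posterior has precision τ_n = τ₀ + n/σ² and mean μ_n = (τ₀μ₀ + (n/σ²)x̄)/τ_n.
Here τ₀ = 1/162.9 = 0.006139 and τ_data = 19/109.7 = 0.173200, so τ_n = 0.179339.
Rearranging for μ₀: μ₀ = (μ_n·τ_n − τ_data·x̄)/τ₀ = (15.0919·0.179339 − 0.173200·14.0) / 0.006139 = 0.281766/0.006139 ≈ 45.9.

μ₀ = 45.9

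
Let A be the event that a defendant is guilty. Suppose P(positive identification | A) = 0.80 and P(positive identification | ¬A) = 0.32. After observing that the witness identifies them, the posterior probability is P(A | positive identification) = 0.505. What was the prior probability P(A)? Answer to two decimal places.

In odds form, posterior odds = prior odds × likelihood ratio, so prior odds = posterior odds ÷ LR.
Posterior odds = 0.505/(1−0.505) = 1.0202. LR = 0.80/0.32 = 2.5000.
Prior odds = 1.0202/2.5000 = 0.4081, so P(A) = 0.4081/(1+0.4081) ≈ 0.29.

P(A) = 0.29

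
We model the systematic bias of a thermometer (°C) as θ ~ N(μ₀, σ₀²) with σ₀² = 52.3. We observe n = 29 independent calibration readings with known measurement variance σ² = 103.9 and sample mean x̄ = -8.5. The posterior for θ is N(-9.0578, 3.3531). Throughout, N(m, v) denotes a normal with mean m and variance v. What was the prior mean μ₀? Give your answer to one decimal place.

With known observation variance, the Normal–Normal posterior has precision τ_n = τ₀ + n/σ² and mean μ_n = (τ₀μ₀ + (n/σ²)x̄)/τ_n.
Here τ₀ = 1/52.3 = 0.019120 and τ_data = 29/103.9 = 0.279115, so τ_n = 0.298235.
Rearranging for μ₀: μ₀ = (μ_n·τ_n − τ_data·x̄)/τ₀ = (-9.0578·0.298235 − 0.279115·-8.5) / 0.019120 = -0.328875/0.019120 ≈ -17.2.

μ₀ = -17.2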